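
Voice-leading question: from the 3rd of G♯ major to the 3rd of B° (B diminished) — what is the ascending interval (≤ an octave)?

G♯ major has B♯ as its 3rd, and B° (B diminished) has D as its 3rd.
From B♯ to D: 2 semitones over a third = diminished.

diminished 3rd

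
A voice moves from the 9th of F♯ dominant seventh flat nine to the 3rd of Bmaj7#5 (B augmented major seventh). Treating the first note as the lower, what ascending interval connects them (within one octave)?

The 9th of F♯ dominant seventh flat nine is G; the 3rd of Bmaj7#5 (B augmented major seventh) is D♯.
5 letter names make it a fifth; at 8 semitones (a half step wider than perfect) the quality is augmented.

A5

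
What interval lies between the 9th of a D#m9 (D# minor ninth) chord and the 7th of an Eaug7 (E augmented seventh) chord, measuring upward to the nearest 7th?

The 9th of D#m9 (D# minor ninth) is E#; the 7th of Eaug7 (E augmented seventh) is D.
7 letter names make it a seventh; at 9 semitones (a whole step narrower than major) the quality is diminished.

diminished 7th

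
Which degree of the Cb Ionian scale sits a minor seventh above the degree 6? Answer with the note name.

The scale is Cb Db Eb Fb Gb Ab Bb.
The degree 6 is Ab; a minor seventh above that is Gb — scale degree 5.

Gb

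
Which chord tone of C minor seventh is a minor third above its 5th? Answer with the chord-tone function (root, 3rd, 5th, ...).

7th

C minor seventh is spelled C-Eb-G-Bb.
The 5th is G. A minor third above G is Bb.
Bb is the chord's 7th.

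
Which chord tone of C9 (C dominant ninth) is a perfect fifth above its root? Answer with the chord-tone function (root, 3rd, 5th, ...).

5th

C dominant ninth is spelled C–E–G–B♭–D.
The root is C. A perfect fifth above C is G.
G is the chord's 5th.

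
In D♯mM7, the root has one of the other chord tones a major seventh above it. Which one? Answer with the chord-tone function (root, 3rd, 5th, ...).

7th

Spelling the chord: D♯–F♯–A♯–C𝄪.
The root is D♯. A major seventh above D♯ is C𝄪.
C𝄪 is the chord's 7th.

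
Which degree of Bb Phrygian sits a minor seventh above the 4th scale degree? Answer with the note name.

Db

The scale is Bb Cb Db Eb F Gb Ab.
The 4th scale degree is Eb; a minor seventh above that is Db — scale degree 3.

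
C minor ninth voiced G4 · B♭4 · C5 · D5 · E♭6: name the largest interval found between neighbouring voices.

minor ninth

Adjacent intervals: G4→B♭4 = minor third; B♭4→C5 = major second; C5→D5 = major second; D5→E♭6 = minor ninth.
The largest is D5 to E♭6, a minor ninth (13 semitones).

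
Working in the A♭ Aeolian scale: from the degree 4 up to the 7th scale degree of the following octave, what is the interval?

The scale runs A♭ B♭ C♭ D♭ E♭ F♭ G♭.
Degree 4 = D♭; 7th degree (up an octave) = G♭.
From D♭ to G♭ is 17 semitones, exactly the perfect eleventh.

perfect eleventh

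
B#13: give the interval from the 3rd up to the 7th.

B#13 is spelled B#-D##-F##-A#-C##-G##.
3rd = D##; 7th = A#.
From D## to A#: 6 semitones over a fifth = diminished.
This 3–7 tritone is the characteristic tension at the heart of the dominant sound.

diminished 5th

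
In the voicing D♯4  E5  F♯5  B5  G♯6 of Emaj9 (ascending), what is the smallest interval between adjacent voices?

major second

Adjacent intervals: D♯4→E5 = minor ninth; E5→F♯5 = major second; F♯5→B5 = perfect fourth; B5→G♯6 = major sixth.
The smallest is E5 to F♯5, a major second (2 semitones).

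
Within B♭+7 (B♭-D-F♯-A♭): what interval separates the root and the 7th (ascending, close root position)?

That puts B♭ below A♭.
B♭ up to A♭ is 10 semitones, a half step narrower than a major seventh, so the interval is minor.

minor seventh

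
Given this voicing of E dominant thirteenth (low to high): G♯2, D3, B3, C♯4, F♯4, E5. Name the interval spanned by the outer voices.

minor 20th

The outer voices are G♯2 and E5.
20 letter names make it a 20th; at 32 semitones (a half step narrower than major) the quality is minor.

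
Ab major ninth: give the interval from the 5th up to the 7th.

M3

Abmaj9 (Ab major ninth) is spelled Ab-C-Eb-G-Bb.
That puts Eb below G.
Counting 3 letters and 4 half steps from Eb gives a major third.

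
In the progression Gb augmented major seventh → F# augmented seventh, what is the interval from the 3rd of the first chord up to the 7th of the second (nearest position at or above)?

augmented fourth

Gb augmented major seventh has Bb as its 3rd, and F# augmented seventh has E as its 7th.
4 letter names make it a fourth; at 6 semitones (a half step wider than perfect) the quality is augmented.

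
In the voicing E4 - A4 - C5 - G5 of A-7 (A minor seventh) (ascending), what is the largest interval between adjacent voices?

Adjacent intervals: E4→A4 = perfect fourth; A4→C5 = minor third; C5→G5 = perfect fifth.
The largest is C5 to G5, a perfect fifth (7 semitones).

perfect fifth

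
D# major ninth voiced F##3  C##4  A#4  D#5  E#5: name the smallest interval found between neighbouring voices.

major second

Adjacent intervals: F##3→C##4 = perfect fifth; C##4→A#4 = minor sixth; A#4→D#5 = perfect fourth; D#5→E#5 = major second.
The smallest is D#5 to E#5, a major second (2 semitones).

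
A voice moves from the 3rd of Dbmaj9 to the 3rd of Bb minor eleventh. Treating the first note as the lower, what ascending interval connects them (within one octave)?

minor sixth

The 3rd of Dbmaj9 is F; the 3rd of Bb minor eleventh is Db.
From F to Db: 8 semitones over a sixth = minor.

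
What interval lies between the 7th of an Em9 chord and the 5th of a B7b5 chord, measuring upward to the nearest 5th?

minor 3rd

Em9 has D as its 7th, and B7b5 has F as its 5th.
From D to F: 3 semitones over a third = minor.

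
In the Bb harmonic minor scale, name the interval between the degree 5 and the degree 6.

m2

The scale runs Bb C Db Eb F Gb A.
That puts F below Gb.
From F to Gb: 1 semitone over a second = minor.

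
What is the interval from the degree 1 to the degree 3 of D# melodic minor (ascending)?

m3

Spelling D# melodic minor (ascending): D# E# F# G# A# B# C##.
That puts D# below F#.
3 letter names make it a third; at 3 semitones (a half step narrower than major) the quality is minor.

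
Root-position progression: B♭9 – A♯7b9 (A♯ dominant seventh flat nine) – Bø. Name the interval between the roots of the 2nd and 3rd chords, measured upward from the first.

The roots are A♯ and B.
2 letter names make it a second; at 1 semitone (a half step narrower than major) the quality is minor.

m2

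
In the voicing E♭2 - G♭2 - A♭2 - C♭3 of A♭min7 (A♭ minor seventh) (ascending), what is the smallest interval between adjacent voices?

major second

Adjacent intervals: E♭2→G♭2 = minor third; G♭2→A♭2 = major second; A♭2→C♭3 = minor third.
The smallest is G♭2 to A♭2, a major second (2 semitones).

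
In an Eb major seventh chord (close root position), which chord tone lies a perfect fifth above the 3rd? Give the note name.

Spelling the chord: Eb-G-Bb-D.
The 3rd is G. A perfect fifth above G is D.
D is the chord's 7th.

D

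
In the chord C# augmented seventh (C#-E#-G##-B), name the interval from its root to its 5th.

augmented fifth

That puts C# below G##.
5 letter names make it a fifth; at 8 semitones (a half step wider than perfect) the quality is augmented.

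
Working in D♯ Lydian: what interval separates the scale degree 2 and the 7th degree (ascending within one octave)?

M6

Spelling D♯ Lydian: D♯ E♯ F𝄪 G𝄪 A♯ B♯ C𝄪.
The scale degree 2 is E♯ and the scale degree 7 is C𝄪.
E♯ up to C𝄪 spans 6 letter names and 9 semitones — a major sixth.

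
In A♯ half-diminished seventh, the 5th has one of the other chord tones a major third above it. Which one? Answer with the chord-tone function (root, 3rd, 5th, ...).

7th

Spelling the chord: A♯-C♯-E-G♯.
The 5th is E. A major third above E is G♯.
G♯ is the chord's 7th.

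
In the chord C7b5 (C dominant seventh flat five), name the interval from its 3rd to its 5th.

diminished third

C dominant seventh flat five: C E Gb Bb.
The 3rd is E and the 5th is Gb.
E up to Gb is 2 semitones, a whole step narrower than a major third, so the interval is diminished.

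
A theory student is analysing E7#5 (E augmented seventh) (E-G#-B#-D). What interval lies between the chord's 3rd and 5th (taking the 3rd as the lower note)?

major 3rd

So we need the interval from G# up to B#.
Counting 3 letters and 4 half steps from G# gives a major third.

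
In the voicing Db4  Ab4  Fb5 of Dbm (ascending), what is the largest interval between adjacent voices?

minor 6th

Adjacent intervals: Db4→Ab4 = perfect fifth; Ab4→Fb5 = minor sixth.
The largest is Ab4 to Fb5, a minor sixth (8 semitones).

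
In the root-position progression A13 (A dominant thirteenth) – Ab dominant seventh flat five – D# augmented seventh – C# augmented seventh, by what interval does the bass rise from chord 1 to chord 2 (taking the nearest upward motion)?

The roots are A and Ab.
From A to Ab: 11 semitones over an octave = diminished.

diminished octave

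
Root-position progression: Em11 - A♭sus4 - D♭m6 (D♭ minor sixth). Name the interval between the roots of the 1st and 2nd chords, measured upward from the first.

diminished fourth

The roots are E and A♭.
From E to A♭: 4 semitones over a fourth = diminished.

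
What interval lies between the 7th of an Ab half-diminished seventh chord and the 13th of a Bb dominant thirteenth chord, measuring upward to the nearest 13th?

augmented unison

The 7th of Ab half-diminished seventh is Gb; the 13th of Bb dominant thirteenth is G.
Gb up to G is 1 semitone, a half step wider than a perfect unison, so the interval is augmented.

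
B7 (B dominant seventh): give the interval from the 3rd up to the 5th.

minor 3rd

B7 (B dominant seventh) is spelled B–D♯–F♯–A.
The 3rd is D♯ and the 5th is F♯.
From D♯ to F♯: 3 semitones over a third = minor.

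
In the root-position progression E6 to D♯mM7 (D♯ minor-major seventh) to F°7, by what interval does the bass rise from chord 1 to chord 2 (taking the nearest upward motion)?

M7

The roots are E and D♯.
Counting 7 letters and 11 half steps from E gives a major seventh.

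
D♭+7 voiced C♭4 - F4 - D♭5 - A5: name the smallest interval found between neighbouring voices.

A4

Adjacent intervals: C♭4→F4 = augmented fourth; F4→D♭5 = minor sixth; D♭5→A5 = augmented fifth.
The smallest is C♭4 to F4, an augmented fourth (6 semitones).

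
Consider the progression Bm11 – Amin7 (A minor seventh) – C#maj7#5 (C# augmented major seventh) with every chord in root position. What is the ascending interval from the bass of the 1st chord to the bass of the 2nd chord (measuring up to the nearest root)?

minor seventh

The roots are B and A.
7 letter names make it a seventh; at 10 semitones (a half step narrower than major) the quality is minor.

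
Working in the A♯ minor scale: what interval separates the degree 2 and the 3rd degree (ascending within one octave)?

minor 2nd

The scale runs A♯ B♯ C♯ D♯ E♯ F♯ G♯.
That puts B♯ below C♯.
2 letter names make it a second; at 1 semitone (a half step narrower than major) the quality is minor.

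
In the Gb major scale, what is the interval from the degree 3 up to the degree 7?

The scale runs Gb Ab Bb Cb Db Eb F.
That puts Bb below F.
Counting 5 letters and 7 half steps from Bb gives a perfect fifth.

P5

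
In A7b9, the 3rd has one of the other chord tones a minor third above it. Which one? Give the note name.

Spelling the chord: A C♯ E G B♭.
The 3rd is C♯. A minor third above C♯ is E.
E is the chord's 5th.

E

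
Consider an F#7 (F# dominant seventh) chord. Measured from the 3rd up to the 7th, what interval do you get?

The chord tones of F#7 are F# A# C# E.
3rd = A#; 7th = E.
From A# to E: 6 semitones over a fifth = diminished.
That tritone between 3rd and 7th is what gives the dominant seventh its pull toward resolution.

diminished fifth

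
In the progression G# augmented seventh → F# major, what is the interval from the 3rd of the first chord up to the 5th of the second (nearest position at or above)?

G# augmented seventh has B# as its 3rd, and F# major has C# as its 5th.
B# up to C# is 1 semitone, a half step narrower than a major second, so the interval is minor.

minor second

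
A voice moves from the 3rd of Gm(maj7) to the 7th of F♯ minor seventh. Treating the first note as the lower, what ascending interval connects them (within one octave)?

The 3rd of Gm(maj7) is B♭; the 7th of F♯ minor seventh is E.
4 letter names make it a fourth; at 6 semitones (a half step wider than perfect) the quality is augmented.

A4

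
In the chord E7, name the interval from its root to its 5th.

The chord tones of E7 are E–G#–B–D.
Root = E; 5th = B.
Counting 5 letters and 7 half steps from E gives a perfect fifth.

perfect fifth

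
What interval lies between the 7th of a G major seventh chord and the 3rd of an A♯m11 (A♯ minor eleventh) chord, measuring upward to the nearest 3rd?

G major seventh has F♯ as its 7th, and A♯m11 (A♯ minor eleventh) has C♯ as its 3rd.
From F♯ to C♯ is 7 semitones, exactly the perfect fifth.

perfect fifth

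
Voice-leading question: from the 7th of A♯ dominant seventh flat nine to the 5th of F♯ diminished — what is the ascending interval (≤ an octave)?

diminished fourth

A♯ dominant seventh flat nine has G♯ as its 7th, and F♯ diminished has C as its 5th.
G♯ up to C is 4 semitones, a half step narrower than a perfect fourth, so the interval is diminished.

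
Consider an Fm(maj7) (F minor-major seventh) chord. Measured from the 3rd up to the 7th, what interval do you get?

augmented fifth

The chord tones of F minor-major seventh are F Ab C E.
That puts Ab below E.
5 letter names make it a fifth; at 8 semitones (a half step wider than perfect) the quality is augmented.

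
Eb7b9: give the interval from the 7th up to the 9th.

minor third

Eb7b9: Eb–G–Bb–Db–Fb.
7th = Db; 9th = Fb.
Db up to Fb is 3 semitones, a half step narrower than a major third, so the interval is minor.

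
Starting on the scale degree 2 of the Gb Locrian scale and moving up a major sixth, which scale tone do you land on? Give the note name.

The scale is Gb Abb Bbb Cb Dbb Ebb Fb.
The scale degree 2 is Abb; a major sixth above that is Fb — scale degree 7.

Fb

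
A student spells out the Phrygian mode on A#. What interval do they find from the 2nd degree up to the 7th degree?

major sixth

A# phrygian: A# B C# D# E# F# G#.
That puts B below G#.
B up to G# spans 6 letter names and 9 semitones — a major sixth.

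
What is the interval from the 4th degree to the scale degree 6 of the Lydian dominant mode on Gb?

Spelling the Lydian dominant mode on Gb: Gb Ab Bb C Db Eb Fb.
That puts C below Eb.
C up to Eb is 3 semitones, a half step narrower than a major third, so the interval is minor.

minor third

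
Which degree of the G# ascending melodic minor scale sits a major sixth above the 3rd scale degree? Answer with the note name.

The scale is G# A# B C# D# E# F##.
The 3rd scale degree is B; a major sixth above that is G# — scale degree 1.

G#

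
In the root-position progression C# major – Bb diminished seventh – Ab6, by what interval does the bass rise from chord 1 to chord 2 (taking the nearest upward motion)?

diminished seventh

The roots are C# and Bb.
From C# to Bb: 9 semitones over a seventh = diminished.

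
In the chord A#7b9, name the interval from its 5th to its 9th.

diminished fifth

A#7b9 is spelled A#, C##, E#, G#, B.
So we need the interval from E# up to B.
From E# to B: 6 semitones over a fifth = diminished.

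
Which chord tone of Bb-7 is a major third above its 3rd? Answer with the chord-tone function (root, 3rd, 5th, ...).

Spelling the chord: Bb-Db-F-Ab.
The 3rd is Db. A major third above Db is F.
F is the chord's 5th.

5th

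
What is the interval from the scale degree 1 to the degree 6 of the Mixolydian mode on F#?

The scale runs F# G# A# B C# D# E.
The scale degree 1 is F# and the degree 6 is D#.
F# up to D# spans 6 letter names and 9 semitones — a major sixth.

major sixth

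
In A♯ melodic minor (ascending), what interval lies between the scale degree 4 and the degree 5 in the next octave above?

The scale runs A♯ B♯ C♯ D♯ E♯ F𝄪 G𝄪.
Scale degree 4 = D♯; 5th scale degree (up an octave) = E♯.
Counting 9 letters and 14 half steps from D♯ gives a major ninth.

major ninth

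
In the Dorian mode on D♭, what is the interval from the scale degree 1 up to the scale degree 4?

D♭ dorian: D♭ E♭ F♭ G♭ A♭ B♭ C♭.
The scale degree 1 is D♭ and the scale degree 4 is G♭.
Counting 4 letters and 5 half steps from D♭ gives a perfect fourth.

P4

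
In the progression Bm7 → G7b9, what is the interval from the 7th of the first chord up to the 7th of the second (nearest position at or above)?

Bm7 has A as its 7th, and G7b9 has F as its 7th.
6 letter names make it a sixth; at 8 semitones (a half step narrower than major) the quality is minor.

minor sixth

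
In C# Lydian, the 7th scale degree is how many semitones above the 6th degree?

The scale is C# D# E# F## G# A# B#.
A# up to B# is a major second — 2 semitones.

2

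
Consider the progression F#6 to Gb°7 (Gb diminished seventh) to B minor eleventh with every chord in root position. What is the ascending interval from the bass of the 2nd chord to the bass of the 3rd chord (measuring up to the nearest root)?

The roots are Gb and B.
From Gb to B: 5 semitones over a third = augmented.

augmented third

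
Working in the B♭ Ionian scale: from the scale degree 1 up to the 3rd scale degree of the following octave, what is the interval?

major tenth

Spelling the B♭ Ionian scale: B♭ C D E♭ F G A.
Scale degree 1 = B♭; degree 3 (up an octave) = D.
From B♭ to D is 16 semitones, exactly the major tenth.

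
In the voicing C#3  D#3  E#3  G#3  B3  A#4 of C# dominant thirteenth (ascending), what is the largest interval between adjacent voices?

major seventh

Adjacent intervals: C#3→D#3 = major second; D#3→E#3 = major second; E#3→G#3 = minor third; G#3→B3 = minor third; B3→A#4 = major seventh.
The largest is B3 to A#4, a major seventh (11 semitones).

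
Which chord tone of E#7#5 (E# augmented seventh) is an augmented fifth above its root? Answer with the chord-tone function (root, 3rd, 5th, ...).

E#+7 (E# augmented seventh) is spelled E# G## B## D#.
The root is E#. An augmented fifth above E# is B##.
B## is the chord's 5th.

5th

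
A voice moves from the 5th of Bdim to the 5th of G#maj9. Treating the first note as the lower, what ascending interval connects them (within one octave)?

augmented 6th

Bdim has F as its 5th, and G#maj9 has D# as its 5th.
From F to D#: 10 semitones over a sixth = augmented.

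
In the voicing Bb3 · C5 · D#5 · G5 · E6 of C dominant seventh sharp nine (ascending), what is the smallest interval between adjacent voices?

Adjacent intervals: Bb3→C5 = major ninth; C5→D#5 = augmented second; D#5→G5 = diminished fourth; G5→E6 = major sixth.
The smallest is C5 to D#5, an augmented second (3 semitones).

augmented second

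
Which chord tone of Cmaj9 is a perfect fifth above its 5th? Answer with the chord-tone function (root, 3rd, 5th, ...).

9th

The chord tones of Cmaj9 (C major ninth) are C–E–G–B–D.
The 5th is G. A perfect fifth above G is D.
D is the chord's 9th.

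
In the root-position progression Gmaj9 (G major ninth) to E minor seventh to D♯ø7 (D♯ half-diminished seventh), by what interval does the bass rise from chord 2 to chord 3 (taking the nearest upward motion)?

major seventh

The roots are E and D♯.
E up to D♯ spans 7 letter names and 11 semitones — a major seventh.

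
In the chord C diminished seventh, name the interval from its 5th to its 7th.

Cdim7 (C diminished seventh): C E♭ G♭ B𝄫.
So we need the interval from G♭ up to B𝄫.
From G♭ to B𝄫: 3 semitones over a third = minor.

minor 3rd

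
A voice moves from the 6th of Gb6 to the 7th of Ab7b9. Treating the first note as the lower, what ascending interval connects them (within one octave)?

The 6th of Gb6 is Eb; the 7th of Ab7b9 is Gb.
3 letter names make it a third; at 3 semitones (a half step narrower than major) the quality is minor.

minor third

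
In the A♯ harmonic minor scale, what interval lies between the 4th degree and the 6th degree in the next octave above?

A♯ harmonic minor: A♯ B♯ C♯ D♯ E♯ F♯ G𝄪.
4th degree = D♯; degree 6 (up an octave) = F♯.
From D♯ to F♯: 15 semitones over a tenth = minor.

minor tenth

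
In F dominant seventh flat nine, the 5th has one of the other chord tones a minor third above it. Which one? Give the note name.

Eb

Spelling the chord: F–A–C–Eb–Gb.
The 5th is C. A minor third above C is Eb.
Eb is the chord's 7th.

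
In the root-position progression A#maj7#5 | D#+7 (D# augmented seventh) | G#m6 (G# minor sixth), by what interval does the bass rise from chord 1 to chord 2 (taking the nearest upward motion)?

The roots are A# and D#.
From A# to D# is 5 semitones, exactly the perfect fourth.

perfect fourth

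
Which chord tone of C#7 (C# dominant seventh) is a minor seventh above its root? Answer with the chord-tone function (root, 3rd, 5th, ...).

The chord tones of C# dominant seventh are C#, E#, G#, B.
The root is C#. A minor seventh above C# is B.
B is the chord's 7th.

7th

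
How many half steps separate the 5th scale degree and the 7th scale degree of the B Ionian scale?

4

The scale is B C♯ D♯ E F♯ G♯ A♯.
F♯ up to A♯ is a major third — 4 semitones.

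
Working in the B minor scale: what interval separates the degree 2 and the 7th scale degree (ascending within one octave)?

Spelling the B minor scale: B C# D E F# G A.
Degree 2 = C#; scale degree 7 = A.
C# up to A is 8 semitones, a half step narrower than a major sixth, so the interval is minor.

minor sixth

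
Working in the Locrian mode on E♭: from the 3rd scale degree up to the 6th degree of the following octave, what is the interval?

Spelling the Locrian mode on E♭: E♭ F♭ G♭ A♭ B𝄫 C♭ D♭.
The 3rd scale degree is G♭ and the 6th degree (up an octave) is C♭.
Counting 11 letters and 17 half steps from G♭ gives a perfect eleventh.

perfect eleventh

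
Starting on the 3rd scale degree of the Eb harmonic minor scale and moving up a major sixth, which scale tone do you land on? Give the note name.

Eb

The scale is Eb F Gb Ab Bb Cb D.
The 3rd scale degree is Gb; a major sixth above that is Eb — scale degree 1.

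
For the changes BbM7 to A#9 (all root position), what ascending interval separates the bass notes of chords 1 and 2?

augmented 7th

The roots are Bb and A#.
Bb up to A# is 12 semitones, a half step wider than a major seventh, so the interval is augmented.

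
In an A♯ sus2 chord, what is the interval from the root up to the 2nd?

major 2nd

The chord tones of A♯sus2 (A♯ sus2) are A♯-B♯-E♯.
The root is A♯ and the 2nd is B♯.
A♯ up to B♯ spans 2 letter names and 2 semitones — a major second.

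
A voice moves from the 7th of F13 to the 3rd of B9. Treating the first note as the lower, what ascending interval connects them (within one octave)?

augmented 7th

F13 has Eb as its 7th, and B9 has D# as its 3rd.
Eb up to D# is 12 semitones, a half step wider than a major seventh, so the interval is augmented.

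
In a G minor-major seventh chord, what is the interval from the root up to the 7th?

major 7th

The chord tones of Gm(maj7) (G minor-major seventh) are G–Bb–D–F#.
Root = G; 7th = F#.
Counting 7 letters and 11 half steps from G gives a major seventh.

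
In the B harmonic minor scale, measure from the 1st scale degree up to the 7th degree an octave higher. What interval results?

B harmonic minor: B C# D E F# G A#.
1st scale degree = B; scale degree 7 (up an octave) = A#.
From B to A# is 23 semitones, exactly the major fourteenth.

major fourteenth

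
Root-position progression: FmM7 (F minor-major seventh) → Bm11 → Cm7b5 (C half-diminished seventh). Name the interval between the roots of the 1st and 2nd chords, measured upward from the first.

augmented 4th

The roots are F and B.
4 letter names make it a fourth; at 6 semitones (a half step wider than perfect) the quality is augmented.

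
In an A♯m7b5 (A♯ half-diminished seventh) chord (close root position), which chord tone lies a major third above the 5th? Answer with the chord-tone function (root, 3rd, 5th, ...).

Spelling the chord: A♯ C♯ E G♯.
The 5th is E. A major third above E is G♯.
G♯ is the chord's 7th.

7th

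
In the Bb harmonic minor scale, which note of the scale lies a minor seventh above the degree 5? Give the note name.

Eb

The scale is Bb C Db Eb F Gb A.
The degree 5 is F; a minor seventh above that is Eb — scale degree 4.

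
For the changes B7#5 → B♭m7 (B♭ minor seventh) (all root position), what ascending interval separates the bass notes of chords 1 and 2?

d8

The roots are B and B♭.
From B to B♭: 11 semitones over an octave = diminished.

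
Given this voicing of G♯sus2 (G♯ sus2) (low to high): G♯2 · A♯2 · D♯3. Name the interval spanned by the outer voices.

perfect 5th

The outer voices are G♯2 and D♯3.
G♯ up to D♯ spans 5 letter names and 7 semitones — a perfect fifth.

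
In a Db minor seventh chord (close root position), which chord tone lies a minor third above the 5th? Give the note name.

Cb

Spelling the chord: Db, Fb, Ab, Cb.
The 5th is Ab. A minor third above Ab is Cb.
Cb is the chord's 7th.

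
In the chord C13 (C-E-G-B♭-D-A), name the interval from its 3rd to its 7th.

d5

The 3rd is E and the 7th is B♭.
E up to B♭ is 6 semitones, a half step narrower than a perfect fifth, so the interval is diminished.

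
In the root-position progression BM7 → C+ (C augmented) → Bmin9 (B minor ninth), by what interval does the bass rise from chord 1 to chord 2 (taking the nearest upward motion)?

minor 2nd

The roots are B and C.
From B to C: 1 semitone over a second = minor.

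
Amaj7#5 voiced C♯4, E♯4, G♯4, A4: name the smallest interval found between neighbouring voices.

Adjacent intervals: C♯4→E♯4 = major third; E♯4→G♯4 = minor third; G♯4→A4 = minor second.
The smallest is G♯4 to A4, a minor second (1 semitone).

minor 2nd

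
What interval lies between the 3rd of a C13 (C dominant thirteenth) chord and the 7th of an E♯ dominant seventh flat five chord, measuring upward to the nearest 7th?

major seventh

C13 (C dominant thirteenth) has E as its 3rd, and E♯ dominant seventh flat five has D♯ as its 7th.
Counting 7 letters and 11 half steps from E gives a major seventh.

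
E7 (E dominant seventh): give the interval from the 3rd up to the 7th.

Spelling the chord: E–G#–B–D.
The 3rd is G# and the 7th is D.
From G# to D: 6 semitones over a fifth = diminished.

diminished fifth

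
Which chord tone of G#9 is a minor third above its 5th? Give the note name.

F#

G#9 is spelled G# B# D# F# A#.
The 5th is D#. A minor third above D# is F#.
F# is the chord's 7th.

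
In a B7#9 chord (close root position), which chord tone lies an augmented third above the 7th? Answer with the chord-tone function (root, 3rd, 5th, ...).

Spelling the chord: B–D#–F#–A–C##.
The 7th is A. An augmented third above A is C##.
C## is the chord's 9th.

9th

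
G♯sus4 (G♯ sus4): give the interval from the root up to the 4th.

perfect 4th

G♯sus4 (G♯ sus4) is spelled G♯–C♯–D♯.
The root is G♯ and the 4th is C♯.
Counting 4 letters and 5 half steps from G♯ gives a perfect fourth.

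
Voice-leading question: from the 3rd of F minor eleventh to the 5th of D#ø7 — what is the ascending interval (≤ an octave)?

augmented unison

The 3rd of F minor eleventh is Ab; the 5th of D#ø7 is A.
From Ab to A: 1 semitone over a unison = augmented.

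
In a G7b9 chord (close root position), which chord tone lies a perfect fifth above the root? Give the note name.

Spelling the chord: G–B–D–F–A♭.
The root is G. A perfect fifth above G is D.
D is the chord's 5th.

D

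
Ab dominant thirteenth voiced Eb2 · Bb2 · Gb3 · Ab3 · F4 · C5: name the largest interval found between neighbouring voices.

major 6th

Adjacent intervals: Eb2→Bb2 = perfect fifth; Bb2→Gb3 = minor sixth; Gb3→Ab3 = major second; Ab3→F4 = major sixth; F4→C5 = perfect fifth.
The largest is Ab3 to F4, a major sixth (9 semitones).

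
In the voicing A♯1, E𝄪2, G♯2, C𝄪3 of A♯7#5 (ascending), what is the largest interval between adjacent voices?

Adjacent intervals: A♯1→E𝄪2 = augmented fifth; E𝄪2→G♯2 = diminished third; G♯2→C𝄪3 = augmented fourth.
The largest is A♯1 to E𝄪2, an augmented fifth (8 semitones).

augmented fifth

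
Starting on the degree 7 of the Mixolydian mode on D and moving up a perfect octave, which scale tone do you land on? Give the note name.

C

The scale is D E F♯ G A B C.
The degree 7 is C; a perfect octave above that is C — scale degree 7.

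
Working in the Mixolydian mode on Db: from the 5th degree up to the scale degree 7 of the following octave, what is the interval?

minor 10th

Db mixolydian: Db Eb F Gb Ab Bb Cb.
The 5th degree is Ab and the 7th scale degree (up an octave) is Cb.
Ab up to Cb is 15 semitones, a half step narrower than a major tenth, so the interval is minor.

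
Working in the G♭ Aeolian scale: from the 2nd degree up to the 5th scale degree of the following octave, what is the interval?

P11

G♭ natural minor: G♭ A♭ B𝄫 C♭ D♭ E𝄫 F♭.
That puts A♭ below D♭.
Counting 11 letters and 17 half steps from A♭ gives a perfect eleventh.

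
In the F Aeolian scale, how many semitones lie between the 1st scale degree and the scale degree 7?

10

The scale is F G Ab Bb C Db Eb.
F up to Eb is a minor seventh — 10 semitones.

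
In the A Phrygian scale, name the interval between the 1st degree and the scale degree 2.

The scale runs A Bb C D E F G.
So we need the interval from A up to Bb.
2 letter names make it a second; at 1 semitone (a half step narrower than major) the quality is minor.

minor second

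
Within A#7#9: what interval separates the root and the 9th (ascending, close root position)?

Spelling the chord: A#–C##–E#–G#–B##.
The root is A# and the 9th is B##.
A# up to B## is 15 semitones, a half step wider than a major ninth, so the interval is augmented.

augmented ninth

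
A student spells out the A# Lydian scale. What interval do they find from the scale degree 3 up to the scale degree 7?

A# lydian: A# B# C## D## E# F## G##.
Scale degree 3 = C##; degree 7 = G##.
Counting 5 letters and 7 half steps from C## gives a perfect fifth.

perfect fifth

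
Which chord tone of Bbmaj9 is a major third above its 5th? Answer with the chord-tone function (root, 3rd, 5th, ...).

7th

The chord tones of Bb major ninth are Bb D F A C.
The 5th is F. A major third above F is A.
A is the chord's 7th.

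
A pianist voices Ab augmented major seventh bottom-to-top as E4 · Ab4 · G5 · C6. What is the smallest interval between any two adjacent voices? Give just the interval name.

Adjacent intervals: E4→Ab4 = diminished fourth; Ab4→G5 = major seventh; G5→C6 = perfect fourth.
The smallest is E4 to Ab4, a diminished fourth (4 semitones).

diminished 4th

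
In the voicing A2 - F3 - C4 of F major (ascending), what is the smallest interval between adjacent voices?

P5

Adjacent intervals: A2→F3 = minor sixth; F3→C4 = perfect fifth.
The smallest is F3 to C4, a perfect fifth (7 semitones).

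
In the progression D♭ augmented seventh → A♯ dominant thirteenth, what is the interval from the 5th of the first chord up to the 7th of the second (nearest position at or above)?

M7

D♭ augmented seventh has A as its 5th, and A♯ dominant thirteenth has G♯ as its 7th.
A up to G♯ spans 7 letter names and 11 semitones — a major seventh.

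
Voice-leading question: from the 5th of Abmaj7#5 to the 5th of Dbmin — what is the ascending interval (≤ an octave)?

diminished fourth

Abmaj7#5 has E as its 5th, and Dbmin has Ab as its 5th.
From E to Ab: 4 semitones over a fourth = diminished.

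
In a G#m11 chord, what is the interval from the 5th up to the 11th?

minor seventh

G# minor eleventh is spelled G#-B-D#-F#-A#-C#.
5th = D#; 11th = C#.
D# up to C# is 10 semitones, a half step narrower than a major seventh, so the interval is minor.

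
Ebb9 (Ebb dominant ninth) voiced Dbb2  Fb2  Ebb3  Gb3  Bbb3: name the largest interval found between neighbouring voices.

Adjacent intervals: Dbb2→Fb2 = major third; Fb2→Ebb3 = minor seventh; Ebb3→Gb3 = major third; Gb3→Bbb3 = minor third.
The largest is Fb2 to Ebb3, a minor seventh (10 semitones).

minor seventh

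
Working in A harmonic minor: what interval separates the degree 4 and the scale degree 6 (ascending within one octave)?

m3

The scale runs A B C D E F G♯.
That puts D below F.
3 letter names make it a third; at 3 semitones (a half step narrower than major) the quality is minor.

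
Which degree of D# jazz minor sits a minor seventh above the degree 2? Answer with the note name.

The scale is D# E# F# G# A# B# C##.
The degree 2 is E#; a minor seventh above that is D# — scale degree 1.

D#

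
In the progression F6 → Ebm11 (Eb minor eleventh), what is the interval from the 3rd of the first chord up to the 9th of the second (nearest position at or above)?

minor sixth

The 3rd of F6 is A; the 9th of Ebm11 (Eb minor eleventh) is F.
A up to F is 8 semitones, a half step narrower than a major sixth, so the interval is minor.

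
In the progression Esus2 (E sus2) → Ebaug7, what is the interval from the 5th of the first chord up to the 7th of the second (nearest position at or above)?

Esus2 (E sus2) has B as its 5th, and Ebaug7 has Db as its 7th.
B up to Db is 2 semitones, a whole step narrower than a major third, so the interval is diminished.

diminished third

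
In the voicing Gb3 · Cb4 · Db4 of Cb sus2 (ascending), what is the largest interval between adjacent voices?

Adjacent intervals: Gb3→Cb4 = perfect fourth; Cb4→Db4 = major second.
The largest is Gb3 to Cb4, a perfect fourth (5 semitones).

perfect fourth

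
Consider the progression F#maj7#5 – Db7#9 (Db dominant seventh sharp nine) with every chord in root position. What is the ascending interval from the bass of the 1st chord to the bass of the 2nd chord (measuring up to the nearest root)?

diminished sixth

The roots are F# and Db.
From F# to Db: 7 semitones over a sixth = diminished.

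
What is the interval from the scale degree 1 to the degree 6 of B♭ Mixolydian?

The scale runs B♭ C D E♭ F G A♭.
That puts B♭ below G.
Counting 6 letters and 9 half steps from B♭ gives a major sixth.

M6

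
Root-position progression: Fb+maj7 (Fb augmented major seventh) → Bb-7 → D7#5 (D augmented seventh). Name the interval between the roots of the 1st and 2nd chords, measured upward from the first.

The roots are Fb and Bb.
4 letter names make it a fourth; at 6 semitones (a half step wider than perfect) the quality is augmented.

augmented 4th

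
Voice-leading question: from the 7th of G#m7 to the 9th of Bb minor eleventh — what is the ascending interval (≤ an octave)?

diminished fifth

G#m7 has F# as its 7th, and Bb minor eleventh has C as its 9th.
From F# to C: 6 semitones over a fifth = diminished.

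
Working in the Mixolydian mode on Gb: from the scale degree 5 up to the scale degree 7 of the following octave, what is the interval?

minor tenth

The scale runs Gb Ab Bb Cb Db Eb Fb.
Scale degree 5 = Db; 7th degree (up an octave) = Fb.
From Db to Fb: 15 semitones over a tenth = minor.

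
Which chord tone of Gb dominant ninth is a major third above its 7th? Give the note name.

Gb9 is spelled Gb, Bb, Db, Fb, Ab.
The 7th is Fb. A major third above Fb is Ab.
Ab is the chord's 9th.

Ab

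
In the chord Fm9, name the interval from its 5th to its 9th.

perfect fifth

The chord tones of Fmin9 are F A♭ C E♭ G.
So we need the interval from C up to G.
C up to G spans 5 letter names and 7 semitones — a perfect fifth.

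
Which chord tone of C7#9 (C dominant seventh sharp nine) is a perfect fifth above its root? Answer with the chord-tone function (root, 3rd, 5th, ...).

C7#9 is spelled C-E-G-Bb-D#.
The root is C. A perfect fifth above C is G.
G is the chord's 5th.

5th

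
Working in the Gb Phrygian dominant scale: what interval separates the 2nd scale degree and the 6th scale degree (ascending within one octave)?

perfect fifth

Gb phrygian dominant: Gb Abb Bb Cb Db Ebb Fb.
So we need the interval from Abb up to Ebb.
Abb up to Ebb spans 5 letter names and 7 semitones — a perfect fifth.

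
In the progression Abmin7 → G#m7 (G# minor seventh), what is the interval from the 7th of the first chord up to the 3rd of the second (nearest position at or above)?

The 7th of Abmin7 is Gb; the 3rd of G#m7 (G# minor seventh) is B.
Gb up to B is 5 semitones, a half step wider than a major third, so the interval is augmented.

augmented third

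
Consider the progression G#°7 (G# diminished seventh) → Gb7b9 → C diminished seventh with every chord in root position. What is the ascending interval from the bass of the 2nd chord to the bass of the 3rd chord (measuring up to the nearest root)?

A4

The roots are Gb and C.
From Gb to C: 6 semitones over a fourth = augmented.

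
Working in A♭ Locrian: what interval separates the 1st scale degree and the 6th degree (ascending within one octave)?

A♭ locrian: A♭ B𝄫 C♭ D♭ E𝄫 F♭ G♭.
That puts A♭ below F♭.
6 letter names make it a sixth; at 8 semitones (a half step narrower than major) the quality is minor.

minor sixth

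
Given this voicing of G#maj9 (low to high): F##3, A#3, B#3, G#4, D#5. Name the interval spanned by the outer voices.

minor 13th

The outer voices are F##3 and D#5.
From F## to D#: 20 semitones over a thirteenth = minor.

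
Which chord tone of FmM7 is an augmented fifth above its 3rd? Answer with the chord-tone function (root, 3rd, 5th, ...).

Fm(maj7) is spelled F-Ab-C-E.
The 3rd is Ab. An augmented fifth above Ab is E.
E is the chord's 7th.

7th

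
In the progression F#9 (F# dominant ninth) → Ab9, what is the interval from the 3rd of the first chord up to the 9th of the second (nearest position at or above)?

F#9 (F# dominant ninth) has A# as its 3rd, and Ab9 has Bb as its 9th.
2 letter names make it a second; at 0 semitones (a whole step narrower than major) the quality is diminished.

diminished second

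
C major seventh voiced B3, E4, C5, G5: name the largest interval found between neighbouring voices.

minor 6th

Adjacent intervals: B3→E4 = perfect fourth; E4→C5 = minor sixth; C5→G5 = perfect fifth.
The largest is E4 to C5, a minor sixth (8 semitones).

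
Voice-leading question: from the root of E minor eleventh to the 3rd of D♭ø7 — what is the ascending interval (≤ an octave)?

E minor eleventh has E as its root, and D♭ø7 has F♭ as its 3rd.
From E to F♭: 0 semitones over a second = diminished.

diminished second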